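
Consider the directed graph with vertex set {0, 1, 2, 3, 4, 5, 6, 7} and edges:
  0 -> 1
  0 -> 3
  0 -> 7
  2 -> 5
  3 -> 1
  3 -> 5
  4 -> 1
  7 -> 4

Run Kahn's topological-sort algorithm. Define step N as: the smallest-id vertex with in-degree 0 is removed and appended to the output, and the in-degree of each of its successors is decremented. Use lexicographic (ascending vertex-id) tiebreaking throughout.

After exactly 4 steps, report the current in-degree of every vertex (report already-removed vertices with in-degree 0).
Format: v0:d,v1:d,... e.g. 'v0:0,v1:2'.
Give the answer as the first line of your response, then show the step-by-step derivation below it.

v0:0,v1:1,v2:0,v3:0,v4:1,v5:0,v6:0,v7:0

step 1: output 0; order=[0]; indeg=(0,2,0,0,1,2,0,0)
step 2: output 2; order=[0,2]; indeg=(0,2,0,0,1,1,0,0)
step 3: output 3; order=[0,2,3]; indeg=(0,1,0,0,1,0,0,0)
step 4: output 5; order=[0,2,3,5]; indeg=(0,1,0,0,1,0,0,0)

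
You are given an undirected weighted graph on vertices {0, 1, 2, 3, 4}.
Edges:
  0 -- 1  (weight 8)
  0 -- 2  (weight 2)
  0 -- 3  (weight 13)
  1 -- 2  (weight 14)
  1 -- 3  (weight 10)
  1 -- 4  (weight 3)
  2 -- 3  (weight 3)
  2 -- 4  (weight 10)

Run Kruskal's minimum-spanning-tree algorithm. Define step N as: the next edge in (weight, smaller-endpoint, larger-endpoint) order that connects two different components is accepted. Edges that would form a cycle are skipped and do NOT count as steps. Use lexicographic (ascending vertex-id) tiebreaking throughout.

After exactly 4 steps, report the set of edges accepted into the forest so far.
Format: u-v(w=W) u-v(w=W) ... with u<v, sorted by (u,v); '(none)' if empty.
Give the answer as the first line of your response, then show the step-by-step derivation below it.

0-1(w=8) 0-2(w=2) 1-4(w=3) 2-3(w=3)

step 1: add edge 0-2 (w=2); MST = {0-2(w=2)}
step 2: add edge 1-4 (w=3); MST = {0-2(w=2) 1-4(w=3)}
step 3: add edge 2-3 (w=3); MST = {0-2(w=2) 1-4(w=3) 2-3(w=3)}
step 4: add edge 0-1 (w=8); MST = {0-1(w=8) 0-2(w=2) 1-4(w=3) 2-3(w=3)}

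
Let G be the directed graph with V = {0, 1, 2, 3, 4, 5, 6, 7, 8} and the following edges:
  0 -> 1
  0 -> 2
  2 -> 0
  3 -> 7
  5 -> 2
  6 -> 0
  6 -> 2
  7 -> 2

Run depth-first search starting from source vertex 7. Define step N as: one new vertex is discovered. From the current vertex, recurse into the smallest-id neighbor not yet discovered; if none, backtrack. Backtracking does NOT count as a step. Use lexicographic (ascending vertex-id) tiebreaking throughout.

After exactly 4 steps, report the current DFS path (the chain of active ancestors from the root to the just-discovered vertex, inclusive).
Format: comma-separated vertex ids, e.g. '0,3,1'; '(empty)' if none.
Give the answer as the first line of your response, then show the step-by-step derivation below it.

7,2,0,1

step 1: discover 7; path=7; order=7
step 2: discover 2; path=7>2; order=7,2
step 3: discover 0; path=7>2>0; order=7,2,0
step 4: discover 1; path=7>2>0>1; order=7,2,0,1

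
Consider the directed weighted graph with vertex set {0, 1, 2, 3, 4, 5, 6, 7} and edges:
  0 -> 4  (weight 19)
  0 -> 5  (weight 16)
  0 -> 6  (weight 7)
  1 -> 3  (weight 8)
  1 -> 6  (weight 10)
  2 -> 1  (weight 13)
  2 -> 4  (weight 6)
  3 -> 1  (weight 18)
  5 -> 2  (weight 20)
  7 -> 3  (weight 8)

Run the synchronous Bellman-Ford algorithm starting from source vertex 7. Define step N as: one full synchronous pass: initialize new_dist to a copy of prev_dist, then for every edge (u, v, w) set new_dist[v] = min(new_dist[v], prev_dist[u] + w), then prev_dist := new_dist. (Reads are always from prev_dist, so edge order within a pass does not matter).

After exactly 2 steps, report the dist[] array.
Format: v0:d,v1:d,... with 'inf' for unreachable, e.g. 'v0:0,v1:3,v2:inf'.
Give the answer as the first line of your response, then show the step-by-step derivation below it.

v0:inf,v1:26,v2:inf,v3:8,v4:inf,v5:inf,v6:inf,v7:0

step 1: dist = v0:inf,v1:inf,v2:inf,v3:8,v4:inf,v5:inf,v6:inf,v7:0
step 2: dist = v0:inf,v1:26,v2:inf,v3:8,v4:inf,v5:inf,v6:inf,v7:0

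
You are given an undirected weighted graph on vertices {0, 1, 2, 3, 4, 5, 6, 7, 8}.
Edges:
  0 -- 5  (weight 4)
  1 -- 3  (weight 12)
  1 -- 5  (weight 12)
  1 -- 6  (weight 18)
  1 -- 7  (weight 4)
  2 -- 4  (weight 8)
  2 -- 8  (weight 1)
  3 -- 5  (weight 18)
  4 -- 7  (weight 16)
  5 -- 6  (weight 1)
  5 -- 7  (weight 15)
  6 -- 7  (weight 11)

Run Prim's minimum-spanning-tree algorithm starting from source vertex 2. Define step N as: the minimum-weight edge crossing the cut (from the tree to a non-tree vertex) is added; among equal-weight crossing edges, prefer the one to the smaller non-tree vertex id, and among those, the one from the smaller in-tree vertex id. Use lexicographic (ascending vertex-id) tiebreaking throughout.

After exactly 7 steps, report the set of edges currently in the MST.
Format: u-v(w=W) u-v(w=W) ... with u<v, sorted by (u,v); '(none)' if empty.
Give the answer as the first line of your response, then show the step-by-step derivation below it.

0-5(w=4) 1-7(w=4) 2-4(w=8) 2-8(w=1) 4-7(w=16) 5-6(w=1) 6-7(w=11)

step 1: add edge 2-8 (w=1); MST = {2-8(w=1)}
step 2: add edge 2-4 (w=8); MST = {2-4(w=8) 2-8(w=1)}
step 3: add edge 4-7 (w=16); MST = {2-4(w=8) 2-8(w=1) 4-7(w=16)}
step 4: add edge 1-7 (w=4); MST = {1-7(w=4) 2-4(w=8) 2-8(w=1) 4-7(w=16)}
step 5: add edge 6-7 (w=11); MST = {1-7(w=4) 2-4(w=8) 2-8(w=1) 4-7(w=16) 6-7(w=11)}
step 6: add edge 5-6 (w=1); MST = {1-7(w=4) 2-4(w=8) 2-8(w=1) 4-7(w=16) 5-6(w=1) 6-7(w=11)}
step 7: add edge 0-5 (w=4); MST = {0-5(w=4) 1-7(w=4) 2-4(w=8) 2-8(w=1) 4-7(w=16) 5-6(w=1) 6-7(w=11)}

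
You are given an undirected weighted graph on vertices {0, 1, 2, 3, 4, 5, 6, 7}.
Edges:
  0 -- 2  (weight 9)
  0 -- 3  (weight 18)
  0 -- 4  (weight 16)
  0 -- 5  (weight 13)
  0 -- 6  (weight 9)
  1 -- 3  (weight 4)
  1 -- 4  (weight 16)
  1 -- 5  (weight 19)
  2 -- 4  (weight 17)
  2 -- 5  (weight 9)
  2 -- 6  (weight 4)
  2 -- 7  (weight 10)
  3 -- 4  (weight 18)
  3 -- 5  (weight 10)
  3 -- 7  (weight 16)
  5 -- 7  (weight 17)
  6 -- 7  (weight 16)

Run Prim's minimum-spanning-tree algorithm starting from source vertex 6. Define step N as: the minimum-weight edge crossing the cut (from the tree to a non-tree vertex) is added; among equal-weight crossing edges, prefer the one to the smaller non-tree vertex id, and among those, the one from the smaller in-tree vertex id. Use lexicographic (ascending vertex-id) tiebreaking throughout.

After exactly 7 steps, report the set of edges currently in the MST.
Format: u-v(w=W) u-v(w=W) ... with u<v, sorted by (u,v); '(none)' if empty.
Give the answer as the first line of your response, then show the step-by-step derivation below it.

0-2(w=9) 0-4(w=16) 1-3(w=4) 2-5(w=9) 2-6(w=4) 2-7(w=10) 3-5(w=10)

step 1: add edge 2-6 (w=4); MST = {2-6(w=4)}
step 2: add edge 0-2 (w=9); MST = {0-2(w=9) 2-6(w=4)}
step 3: add edge 2-5 (w=9); MST = {0-2(w=9) 2-5(w=9) 2-6(w=4)}
step 4: add edge 3-5 (w=10); MST = {0-2(w=9) 2-5(w=9) 2-6(w=4) 3-5(w=10)}
step 5: add edge 1-3 (w=4); MST = {0-2(w=9) 1-3(w=4) 2-5(w=9) 2-6(w=4) 3-5(w=10)}
step 6: add edge 2-7 (w=10); MST = {0-2(w=9) 1-3(w=4) 2-5(w=9) 2-6(w=4) 2-7(w=10) 3-5(w=10)}
step 7: add edge 0-4 (w=16); MST = {0-2(w=9) 0-4(w=16) 1-3(w=4) 2-5(w=9) 2-6(w=4) 2-7(w=10) 3-5(w=10)}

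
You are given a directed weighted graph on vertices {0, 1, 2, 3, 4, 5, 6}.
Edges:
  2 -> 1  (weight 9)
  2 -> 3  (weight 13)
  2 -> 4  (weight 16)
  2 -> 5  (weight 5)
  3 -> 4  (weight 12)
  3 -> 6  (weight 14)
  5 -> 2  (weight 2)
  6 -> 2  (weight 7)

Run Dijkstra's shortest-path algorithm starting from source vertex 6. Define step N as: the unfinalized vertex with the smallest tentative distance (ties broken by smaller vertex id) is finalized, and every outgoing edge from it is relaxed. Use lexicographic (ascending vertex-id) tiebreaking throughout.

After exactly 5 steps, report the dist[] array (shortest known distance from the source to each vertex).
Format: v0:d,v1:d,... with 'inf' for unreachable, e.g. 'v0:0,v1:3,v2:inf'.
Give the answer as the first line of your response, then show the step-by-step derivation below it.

v0:inf,v1:16,v2:7,v3:20,v4:23,v5:12,v6:0

step 1: dist = v0:inf,v1:inf,v2:7,v3:inf,v4:inf,v5:inf,v6:0
step 2: dist = v0:inf,v1:16,v2:7,v3:20,v4:23,v5:12,v6:0
step 3: dist = v0:inf,v1:16,v2:7,v3:20,v4:23,v5:12,v6:0
step 4: dist = v0:inf,v1:16,v2:7,v3:20,v4:23,v5:12,v6:0
step 5: dist = v0:inf,v1:16,v2:7,v3:20,v4:23,v5:12,v6:0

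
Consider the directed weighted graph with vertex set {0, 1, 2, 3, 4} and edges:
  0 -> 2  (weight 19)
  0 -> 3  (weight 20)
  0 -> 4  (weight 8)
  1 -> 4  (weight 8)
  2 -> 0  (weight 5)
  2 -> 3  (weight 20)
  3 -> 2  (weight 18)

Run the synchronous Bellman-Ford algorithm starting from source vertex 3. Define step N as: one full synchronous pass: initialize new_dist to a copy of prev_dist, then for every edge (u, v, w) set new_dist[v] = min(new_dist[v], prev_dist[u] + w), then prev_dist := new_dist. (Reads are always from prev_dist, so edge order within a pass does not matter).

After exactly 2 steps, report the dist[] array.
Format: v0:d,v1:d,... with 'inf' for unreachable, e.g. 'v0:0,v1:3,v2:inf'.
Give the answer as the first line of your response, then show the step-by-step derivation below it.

v0:23,v1:inf,v2:18,v3:0,v4:inf

step 1: dist = v0:inf,v1:inf,v2:18,v3:0,v4:inf
step 2: dist = v0:23,v1:inf,v2:18,v3:0,v4:inf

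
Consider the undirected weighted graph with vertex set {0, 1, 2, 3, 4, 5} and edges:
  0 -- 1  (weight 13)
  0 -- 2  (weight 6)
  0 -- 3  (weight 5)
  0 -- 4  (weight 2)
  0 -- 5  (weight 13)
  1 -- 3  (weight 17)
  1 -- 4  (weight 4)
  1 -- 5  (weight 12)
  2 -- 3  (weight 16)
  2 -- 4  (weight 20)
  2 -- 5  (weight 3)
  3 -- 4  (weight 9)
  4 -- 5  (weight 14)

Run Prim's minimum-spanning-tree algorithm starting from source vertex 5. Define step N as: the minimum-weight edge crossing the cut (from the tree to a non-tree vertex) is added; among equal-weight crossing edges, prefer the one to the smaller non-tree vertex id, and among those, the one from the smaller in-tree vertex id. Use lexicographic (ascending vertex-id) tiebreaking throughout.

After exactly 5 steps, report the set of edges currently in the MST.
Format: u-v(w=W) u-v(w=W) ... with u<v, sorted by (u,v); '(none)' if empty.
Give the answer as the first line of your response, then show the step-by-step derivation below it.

0-2(w=6) 0-3(w=5) 0-4(w=2) 1-4(w=4) 2-5(w=3)

step 1: add edge 2-5 (w=3); MST = {2-5(w=3)}
step 2: add edge 0-2 (w=6); MST = {0-2(w=6) 2-5(w=3)}
step 3: add edge 0-4 (w=2); MST = {0-2(w=6) 0-4(w=2) 2-5(w=3)}
step 4: add edge 1-4 (w=4); MST = {0-2(w=6) 0-4(w=2) 1-4(w=4) 2-5(w=3)}
step 5: add edge 0-3 (w=5); MST = {0-2(w=6) 0-3(w=5) 0-4(w=2) 1-4(w=4) 2-5(w=3)}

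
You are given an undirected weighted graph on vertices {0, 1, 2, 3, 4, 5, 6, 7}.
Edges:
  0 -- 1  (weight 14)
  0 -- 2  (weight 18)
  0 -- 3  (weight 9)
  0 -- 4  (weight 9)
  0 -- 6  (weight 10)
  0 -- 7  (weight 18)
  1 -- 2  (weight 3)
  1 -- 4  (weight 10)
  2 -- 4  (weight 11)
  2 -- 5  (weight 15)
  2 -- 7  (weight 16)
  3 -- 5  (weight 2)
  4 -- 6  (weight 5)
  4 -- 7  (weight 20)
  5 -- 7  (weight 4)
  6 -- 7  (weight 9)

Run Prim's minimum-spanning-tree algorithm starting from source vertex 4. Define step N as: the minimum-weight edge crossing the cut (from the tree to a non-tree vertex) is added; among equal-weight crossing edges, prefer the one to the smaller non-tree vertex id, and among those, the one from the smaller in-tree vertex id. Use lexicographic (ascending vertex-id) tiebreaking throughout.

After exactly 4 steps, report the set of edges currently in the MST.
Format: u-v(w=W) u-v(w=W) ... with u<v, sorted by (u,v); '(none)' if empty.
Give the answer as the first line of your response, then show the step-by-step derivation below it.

0-3(w=9) 0-4(w=9) 3-5(w=2) 4-6(w=5)

step 1: add edge 4-6 (w=5); MST = {4-6(w=5)}
step 2: add edge 0-4 (w=9); MST = {0-4(w=9) 4-6(w=5)}
step 3: add edge 0-3 (w=9); MST = {0-3(w=9) 0-4(w=9) 4-6(w=5)}
step 4: add edge 3-5 (w=2); MST = {0-3(w=9) 0-4(w=9) 3-5(w=2) 4-6(w=5)}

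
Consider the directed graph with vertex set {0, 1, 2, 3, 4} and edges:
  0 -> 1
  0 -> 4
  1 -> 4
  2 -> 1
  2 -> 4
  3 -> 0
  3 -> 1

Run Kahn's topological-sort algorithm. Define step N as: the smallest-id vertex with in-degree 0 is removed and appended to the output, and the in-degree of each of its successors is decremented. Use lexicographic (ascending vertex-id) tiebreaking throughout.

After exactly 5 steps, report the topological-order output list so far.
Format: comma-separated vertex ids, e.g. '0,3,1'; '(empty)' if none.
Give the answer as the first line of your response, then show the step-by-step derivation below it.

2,3,0,1,4

step 1: output 2; order=[2]; indeg=(1,2,0,0,2)
step 2: output 3; order=[2,3]; indeg=(0,1,0,0,2)
step 3: output 0; order=[2,3,0]; indeg=(0,0,0,0,1)
step 4: output 1; order=[2,3,0,1]; indeg=(0,0,0,0,0)
step 5: output 4; order=[2,3,0,1,4]; indeg=(0,0,0,0,0)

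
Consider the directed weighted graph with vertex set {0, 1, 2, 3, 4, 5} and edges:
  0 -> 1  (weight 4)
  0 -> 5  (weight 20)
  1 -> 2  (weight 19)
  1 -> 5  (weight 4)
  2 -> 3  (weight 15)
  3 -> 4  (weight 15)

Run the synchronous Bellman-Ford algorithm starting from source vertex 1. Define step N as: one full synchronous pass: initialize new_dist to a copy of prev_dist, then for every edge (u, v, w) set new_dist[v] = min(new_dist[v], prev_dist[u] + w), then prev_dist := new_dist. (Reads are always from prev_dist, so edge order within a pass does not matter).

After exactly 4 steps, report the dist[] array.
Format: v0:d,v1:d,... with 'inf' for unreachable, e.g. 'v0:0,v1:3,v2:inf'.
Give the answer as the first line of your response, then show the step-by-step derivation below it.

v0:inf,v1:0,v2:19,v3:34,v4:49,v5:4

step 1: dist = v0:inf,v1:0,v2:19,v3:inf,v4:inf,v5:4
step 2: dist = v0:inf,v1:0,v2:19,v3:34,v4:inf,v5:4
step 3: dist = v0:inf,v1:0,v2:19,v3:34,v4:49,v5:4
step 4: dist = v0:inf,v1:0,v2:19,v3:34,v4:49,v5:4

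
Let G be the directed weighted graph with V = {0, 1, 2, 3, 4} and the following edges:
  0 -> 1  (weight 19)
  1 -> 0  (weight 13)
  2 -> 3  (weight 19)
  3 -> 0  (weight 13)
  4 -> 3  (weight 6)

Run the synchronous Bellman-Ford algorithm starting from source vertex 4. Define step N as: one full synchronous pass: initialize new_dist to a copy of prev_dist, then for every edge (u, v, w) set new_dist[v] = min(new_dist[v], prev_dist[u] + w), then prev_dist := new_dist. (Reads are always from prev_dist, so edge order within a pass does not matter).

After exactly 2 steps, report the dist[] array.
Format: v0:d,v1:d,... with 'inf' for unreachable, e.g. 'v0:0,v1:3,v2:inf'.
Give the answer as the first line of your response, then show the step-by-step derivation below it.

v0:19,v1:inf,v2:inf,v3:6,v4:0

step 1: dist = v0:inf,v1:inf,v2:inf,v3:6,v4:0
step 2: dist = v0:19,v1:inf,v2:inf,v3:6,v4:0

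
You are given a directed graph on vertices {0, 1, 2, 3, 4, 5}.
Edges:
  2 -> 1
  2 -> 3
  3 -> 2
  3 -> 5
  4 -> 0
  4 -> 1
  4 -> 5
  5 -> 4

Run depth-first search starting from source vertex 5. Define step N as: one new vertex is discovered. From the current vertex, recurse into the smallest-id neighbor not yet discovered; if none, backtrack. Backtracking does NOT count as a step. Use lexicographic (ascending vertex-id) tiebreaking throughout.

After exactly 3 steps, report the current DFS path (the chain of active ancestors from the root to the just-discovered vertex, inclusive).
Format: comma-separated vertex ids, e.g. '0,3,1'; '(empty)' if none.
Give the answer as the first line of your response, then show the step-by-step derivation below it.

5,4,0

step 1: discover 5; path=5; order=5
step 2: discover 4; path=5>4; order=5,4
step 3: discover 0; path=5>4>0; order=5,4,0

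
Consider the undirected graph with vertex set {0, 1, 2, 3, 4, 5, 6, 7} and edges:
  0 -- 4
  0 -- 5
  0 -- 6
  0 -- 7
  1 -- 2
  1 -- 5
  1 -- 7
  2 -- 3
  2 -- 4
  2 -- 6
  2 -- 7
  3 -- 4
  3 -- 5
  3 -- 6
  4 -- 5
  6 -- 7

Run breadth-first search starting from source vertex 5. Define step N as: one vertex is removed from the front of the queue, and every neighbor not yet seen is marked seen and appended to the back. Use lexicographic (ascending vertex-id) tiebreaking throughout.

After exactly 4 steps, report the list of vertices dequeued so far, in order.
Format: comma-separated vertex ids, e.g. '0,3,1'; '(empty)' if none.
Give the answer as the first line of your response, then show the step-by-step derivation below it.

5,0,1,3

step 1: dequeue 5; queue=[0,1,3,4]; order=5
step 2: dequeue 0; queue=[1,3,4,6,7]; order=5,0
step 3: dequeue 1; queue=[3,4,6,7,2]; order=5,0,1
step 4: dequeue 3; queue=[4,6,7,2]; order=5,0,1,3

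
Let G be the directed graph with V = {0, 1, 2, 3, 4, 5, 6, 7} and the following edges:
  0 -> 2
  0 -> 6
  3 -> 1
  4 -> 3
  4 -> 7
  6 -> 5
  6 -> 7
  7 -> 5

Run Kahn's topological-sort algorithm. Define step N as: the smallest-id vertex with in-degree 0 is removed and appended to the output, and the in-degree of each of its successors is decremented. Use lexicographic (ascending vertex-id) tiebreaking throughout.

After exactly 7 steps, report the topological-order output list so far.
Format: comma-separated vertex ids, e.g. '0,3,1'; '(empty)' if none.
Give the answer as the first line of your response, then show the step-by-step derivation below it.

0,2,4,3,1,6,7

step 1: output 0; order=[0]; indeg=(0,1,0,1,0,2,0,2)
step 2: output 2; order=[0,2]; indeg=(0,1,0,1,0,2,0,2)
step 3: output 4; order=[0,2,4]; indeg=(0,1,0,0,0,2,0,1)
step 4: output 3; order=[0,2,4,3]; indeg=(0,0,0,0,0,2,0,1)
step 5: output 1; order=[0,2,4,3,1]; indeg=(0,0,0,0,0,2,0,1)
step 6: output 6; order=[0,2,4,3,1,6]; indeg=(0,0,0,0,0,1,0,0)
step 7: output 7; order=[0,2,4,3,1,6,7]; indeg=(0,0,0,0,0,0,0,0)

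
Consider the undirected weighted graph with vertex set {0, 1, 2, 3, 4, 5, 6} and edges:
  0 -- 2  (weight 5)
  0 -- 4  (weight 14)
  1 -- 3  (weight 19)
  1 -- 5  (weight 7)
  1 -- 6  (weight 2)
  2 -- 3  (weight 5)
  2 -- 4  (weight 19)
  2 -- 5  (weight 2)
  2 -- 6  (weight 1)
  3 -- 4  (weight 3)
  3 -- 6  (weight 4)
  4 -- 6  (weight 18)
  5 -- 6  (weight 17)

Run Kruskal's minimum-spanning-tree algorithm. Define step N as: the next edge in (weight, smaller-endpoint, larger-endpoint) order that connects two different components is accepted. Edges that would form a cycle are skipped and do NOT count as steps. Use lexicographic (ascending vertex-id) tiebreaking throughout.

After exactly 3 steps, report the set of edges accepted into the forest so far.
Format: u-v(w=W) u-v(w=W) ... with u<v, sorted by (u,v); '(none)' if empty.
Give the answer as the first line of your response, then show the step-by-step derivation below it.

1-6(w=2) 2-5(w=2) 2-6(w=1)

step 1: add edge 2-6 (w=1); MST = {2-6(w=1)}
step 2: add edge 1-6 (w=2); MST = {1-6(w=2) 2-6(w=1)}
step 3: add edge 2-5 (w=2); MST = {1-6(w=2) 2-5(w=2) 2-6(w=1)}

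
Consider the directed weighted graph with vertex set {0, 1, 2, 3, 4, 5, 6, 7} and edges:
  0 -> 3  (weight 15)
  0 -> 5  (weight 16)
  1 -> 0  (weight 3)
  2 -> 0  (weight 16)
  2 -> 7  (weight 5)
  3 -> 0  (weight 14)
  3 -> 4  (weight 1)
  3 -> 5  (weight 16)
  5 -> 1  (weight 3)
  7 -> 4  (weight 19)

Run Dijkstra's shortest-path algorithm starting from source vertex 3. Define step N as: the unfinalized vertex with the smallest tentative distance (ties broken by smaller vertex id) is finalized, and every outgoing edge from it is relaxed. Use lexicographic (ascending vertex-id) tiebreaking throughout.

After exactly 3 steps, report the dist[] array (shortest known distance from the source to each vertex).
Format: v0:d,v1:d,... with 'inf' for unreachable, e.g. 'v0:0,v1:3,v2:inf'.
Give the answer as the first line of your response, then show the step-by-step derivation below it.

v0:14,v1:inf,v2:inf,v3:0,v4:1,v5:16,v6:inf,v7:inf

step 1: dist = v0:14,v1:inf,v2:inf,v3:0,v4:1,v5:16,v6:inf,v7:inf
step 2: dist = v0:14,v1:inf,v2:inf,v3:0,v4:1,v5:16,v6:inf,v7:inf
step 3: dist = v0:14,v1:inf,v2:inf,v3:0,v4:1,v5:16,v6:inf,v7:inf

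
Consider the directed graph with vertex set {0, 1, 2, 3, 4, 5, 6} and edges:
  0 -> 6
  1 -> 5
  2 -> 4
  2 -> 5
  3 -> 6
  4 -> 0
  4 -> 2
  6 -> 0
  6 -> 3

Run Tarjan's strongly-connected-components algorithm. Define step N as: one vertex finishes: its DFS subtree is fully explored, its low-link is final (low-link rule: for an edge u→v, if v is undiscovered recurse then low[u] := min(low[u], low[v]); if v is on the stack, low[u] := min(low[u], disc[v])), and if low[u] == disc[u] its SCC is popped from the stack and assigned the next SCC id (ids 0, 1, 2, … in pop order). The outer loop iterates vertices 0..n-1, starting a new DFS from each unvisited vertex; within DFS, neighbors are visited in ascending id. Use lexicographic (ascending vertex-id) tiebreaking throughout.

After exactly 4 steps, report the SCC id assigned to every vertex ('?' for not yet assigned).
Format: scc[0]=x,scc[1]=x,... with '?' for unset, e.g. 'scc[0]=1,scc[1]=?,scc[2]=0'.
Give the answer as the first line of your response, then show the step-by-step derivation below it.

scc[0]=0,scc[1]=?,scc[2]=?,scc[3]=0,scc[4]=?,scc[5]=1,scc[6]=0

step 1: low=(low[0]=0,low[1]=?,low[2]=?,low[3]=1,low[4]=?,low[5]=?,low[6]=0); scc=(scc[0]=?,scc[1]=?,scc[2]=?,scc[3]=?,scc[4]=?,scc[5]=?,scc[6]=?)
step 2: low=(low[0]=0,low[1]=?,low[2]=?,low[3]=1,low[4]=?,low[5]=?,low[6]=0); scc=(scc[0]=?,scc[1]=?,scc[2]=?,scc[3]=?,scc[4]=?,scc[5]=?,scc[6]=?)
step 3: low=(low[0]=0,low[1]=?,low[2]=?,low[3]=1,low[4]=?,low[5]=?,low[6]=0); scc=(scc[0]=0,scc[1]=?,scc[2]=?,scc[3]=0,scc[4]=?,scc[5]=?,scc[6]=0)
step 4: low=(low[0]=0,low[1]=3,low[2]=?,low[3]=1,low[4]=?,low[5]=4,low[6]=0); scc=(scc[0]=0,scc[1]=?,scc[2]=?,scc[3]=0,scc[4]=?,scc[5]=1,scc[6]=0)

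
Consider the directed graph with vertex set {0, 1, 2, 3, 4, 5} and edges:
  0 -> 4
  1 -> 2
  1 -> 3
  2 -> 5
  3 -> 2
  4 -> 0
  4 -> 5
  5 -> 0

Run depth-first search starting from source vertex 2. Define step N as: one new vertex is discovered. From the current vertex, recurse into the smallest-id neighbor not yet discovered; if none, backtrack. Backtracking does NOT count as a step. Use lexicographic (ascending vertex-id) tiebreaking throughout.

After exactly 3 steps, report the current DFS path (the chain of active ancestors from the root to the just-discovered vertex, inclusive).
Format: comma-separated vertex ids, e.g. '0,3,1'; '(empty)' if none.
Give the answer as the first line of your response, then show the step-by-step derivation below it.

2,5,0

step 1: discover 2; path=2; order=2
step 2: discover 5; path=2>5; order=2,5
step 3: discover 0; path=2>5>0; order=2,5,0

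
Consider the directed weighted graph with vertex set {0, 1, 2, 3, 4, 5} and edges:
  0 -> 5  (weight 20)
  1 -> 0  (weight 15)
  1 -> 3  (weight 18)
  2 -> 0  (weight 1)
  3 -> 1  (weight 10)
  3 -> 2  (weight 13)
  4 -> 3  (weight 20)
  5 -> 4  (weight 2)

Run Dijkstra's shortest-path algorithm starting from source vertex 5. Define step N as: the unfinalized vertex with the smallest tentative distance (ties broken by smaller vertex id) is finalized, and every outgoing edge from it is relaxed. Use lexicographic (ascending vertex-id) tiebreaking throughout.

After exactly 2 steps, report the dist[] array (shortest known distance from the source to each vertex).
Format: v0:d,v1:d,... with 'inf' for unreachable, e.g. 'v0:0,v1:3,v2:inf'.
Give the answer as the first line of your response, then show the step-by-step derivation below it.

v0:inf,v1:inf,v2:inf,v3:22,v4:2,v5:0

step 1: dist = v0:inf,v1:inf,v2:inf,v3:inf,v4:2,v5:0
step 2: dist = v0:inf,v1:inf,v2:inf,v3:22,v4:2,v5:0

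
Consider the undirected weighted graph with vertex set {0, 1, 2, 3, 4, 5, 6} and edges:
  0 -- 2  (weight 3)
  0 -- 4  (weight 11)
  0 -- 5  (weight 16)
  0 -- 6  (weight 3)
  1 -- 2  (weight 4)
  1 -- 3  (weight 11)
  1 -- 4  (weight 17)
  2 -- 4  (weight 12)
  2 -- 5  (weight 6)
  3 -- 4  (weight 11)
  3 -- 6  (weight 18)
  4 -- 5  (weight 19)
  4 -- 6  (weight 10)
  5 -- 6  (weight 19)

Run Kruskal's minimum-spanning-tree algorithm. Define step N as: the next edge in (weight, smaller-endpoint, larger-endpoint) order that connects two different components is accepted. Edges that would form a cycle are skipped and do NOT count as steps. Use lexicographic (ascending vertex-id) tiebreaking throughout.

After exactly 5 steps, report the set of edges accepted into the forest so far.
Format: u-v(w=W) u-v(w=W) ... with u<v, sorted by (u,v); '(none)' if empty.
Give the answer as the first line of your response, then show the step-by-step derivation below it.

0-2(w=3) 0-6(w=3) 1-2(w=4) 2-5(w=6) 4-6(w=10)

step 1: add edge 0-2 (w=3); MST = {0-2(w=3)}
step 2: add edge 0-6 (w=3); MST = {0-2(w=3) 0-6(w=3)}
step 3: add edge 1-2 (w=4); MST = {0-2(w=3) 0-6(w=3) 1-2(w=4)}
step 4: add edge 2-5 (w=6); MST = {0-2(w=3) 0-6(w=3) 1-2(w=4) 2-5(w=6)}
step 5: add edge 4-6 (w=10); MST = {0-2(w=3) 0-6(w=3) 1-2(w=4) 2-5(w=6) 4-6(w=10)}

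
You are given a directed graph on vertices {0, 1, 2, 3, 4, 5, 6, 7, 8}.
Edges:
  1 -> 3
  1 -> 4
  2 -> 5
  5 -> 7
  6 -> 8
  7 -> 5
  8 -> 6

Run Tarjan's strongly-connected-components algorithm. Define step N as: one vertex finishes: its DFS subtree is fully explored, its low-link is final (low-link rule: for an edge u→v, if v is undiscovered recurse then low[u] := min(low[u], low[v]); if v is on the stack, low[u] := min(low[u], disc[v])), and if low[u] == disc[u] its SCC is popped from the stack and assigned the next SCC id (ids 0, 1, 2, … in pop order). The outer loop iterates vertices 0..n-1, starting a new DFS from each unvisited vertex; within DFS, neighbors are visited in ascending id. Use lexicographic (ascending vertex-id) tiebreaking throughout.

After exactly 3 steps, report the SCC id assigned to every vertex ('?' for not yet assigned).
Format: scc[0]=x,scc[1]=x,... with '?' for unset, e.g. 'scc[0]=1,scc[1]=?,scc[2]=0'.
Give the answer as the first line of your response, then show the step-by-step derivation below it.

scc[0]=0,scc[1]=?,scc[2]=?,scc[3]=1,scc[4]=2,scc[5]=?,scc[6]=?,scc[7]=?,scc[8]=?

step 1: low=(low[0]=0,low[1]=?,low[2]=?,low[3]=?,low[4]=?,low[5]=?,low[6]=?,low[7]=?,low[8]=?); scc=(scc[0]=0,scc[1]=?,scc[2]=?,scc[3]=?,scc[4]=?,scc[5]=?,scc[6]=?,scc[7]=?,scc[8]=?)
step 2: low=(low[0]=0,low[1]=1,low[2]=?,low[3]=2,low[4]=?,low[5]=?,low[6]=?,low[7]=?,low[8]=?); scc=(scc[0]=0,scc[1]=?,scc[2]=?,scc[3]=1,scc[4]=?,scc[5]=?,scc[6]=?,scc[7]=?,scc[8]=?)
step 3: low=(low[0]=0,low[1]=1,low[2]=?,low[3]=2,low[4]=3,low[5]=?,low[6]=?,low[7]=?,low[8]=?); scc=(scc[0]=0,scc[1]=?,scc[2]=?,scc[3]=1,scc[4]=2,scc[5]=?,scc[6]=?,scc[7]=?,scc[8]=?)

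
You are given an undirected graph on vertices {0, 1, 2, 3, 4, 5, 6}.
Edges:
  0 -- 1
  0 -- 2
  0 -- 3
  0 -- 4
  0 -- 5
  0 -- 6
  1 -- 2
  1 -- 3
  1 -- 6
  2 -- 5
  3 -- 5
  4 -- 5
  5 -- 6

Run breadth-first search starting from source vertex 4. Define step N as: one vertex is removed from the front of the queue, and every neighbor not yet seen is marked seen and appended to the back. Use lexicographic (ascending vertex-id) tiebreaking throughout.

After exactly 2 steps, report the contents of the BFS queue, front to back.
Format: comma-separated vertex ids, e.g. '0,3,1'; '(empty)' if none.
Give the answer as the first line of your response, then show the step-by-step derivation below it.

5,1,2,3,6

step 1: dequeue 4; queue=[0,5]; order=4
step 2: dequeue 0; queue=[5,1,2,3,6]; order=4,0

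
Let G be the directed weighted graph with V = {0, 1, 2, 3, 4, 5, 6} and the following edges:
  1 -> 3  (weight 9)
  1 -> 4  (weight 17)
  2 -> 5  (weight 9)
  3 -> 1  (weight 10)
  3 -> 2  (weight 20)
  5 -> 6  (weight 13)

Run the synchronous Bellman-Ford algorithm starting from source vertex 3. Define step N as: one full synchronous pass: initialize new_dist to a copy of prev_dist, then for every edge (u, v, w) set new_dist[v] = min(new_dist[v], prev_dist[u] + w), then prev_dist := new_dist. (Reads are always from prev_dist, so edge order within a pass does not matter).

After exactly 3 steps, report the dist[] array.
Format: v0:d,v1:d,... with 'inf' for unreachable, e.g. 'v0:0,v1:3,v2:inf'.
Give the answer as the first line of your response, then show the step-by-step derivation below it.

v0:inf,v1:10,v2:20,v3:0,v4:27,v5:29,v6:42

step 1: dist = v0:inf,v1:10,v2:20,v3:0,v4:inf,v5:inf,v6:inf
step 2: dist = v0:inf,v1:10,v2:20,v3:0,v4:27,v5:29,v6:inf
step 3: dist = v0:inf,v1:10,v2:20,v3:0,v4:27,v5:29,v6:42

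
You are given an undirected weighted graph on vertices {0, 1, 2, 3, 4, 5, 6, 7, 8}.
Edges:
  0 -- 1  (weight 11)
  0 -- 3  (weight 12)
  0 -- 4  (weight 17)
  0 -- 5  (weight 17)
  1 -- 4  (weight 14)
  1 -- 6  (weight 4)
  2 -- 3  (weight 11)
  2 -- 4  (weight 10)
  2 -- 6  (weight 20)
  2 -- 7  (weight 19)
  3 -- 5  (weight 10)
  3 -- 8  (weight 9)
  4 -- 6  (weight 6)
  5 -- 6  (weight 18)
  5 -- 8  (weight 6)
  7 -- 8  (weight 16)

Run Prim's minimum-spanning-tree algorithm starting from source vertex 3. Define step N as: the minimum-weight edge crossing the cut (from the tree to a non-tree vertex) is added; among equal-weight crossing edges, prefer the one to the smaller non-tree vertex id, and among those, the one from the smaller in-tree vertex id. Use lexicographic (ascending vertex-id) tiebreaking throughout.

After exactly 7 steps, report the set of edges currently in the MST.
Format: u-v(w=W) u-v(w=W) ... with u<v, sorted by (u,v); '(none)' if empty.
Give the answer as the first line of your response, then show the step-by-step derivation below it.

0-1(w=11) 1-6(w=4) 2-3(w=11) 2-4(w=10) 3-8(w=9) 4-6(w=6) 5-8(w=6)

step 1: add edge 3-8 (w=9); MST = {3-8(w=9)}
step 2: add edge 5-8 (w=6); MST = {3-8(w=9) 5-8(w=6)}
step 3: add edge 2-3 (w=11); MST = {2-3(w=11) 3-8(w=9) 5-8(w=6)}
step 4: add edge 2-4 (w=10); MST = {2-3(w=11) 2-4(w=10) 3-8(w=9) 5-8(w=6)}
step 5: add edge 4-6 (w=6); MST = {2-3(w=11) 2-4(w=10) 3-8(w=9) 4-6(w=6) 5-8(w=6)}
step 6: add edge 1-6 (w=4); MST = {1-6(w=4) 2-3(w=11) 2-4(w=10) 3-8(w=9) 4-6(w=6) 5-8(w=6)}
step 7: add edge 0-1 (w=11); MST = {0-1(w=11) 1-6(w=4) 2-3(w=11) 2-4(w=10) 3-8(w=9) 4-6(w=6) 5-8(w=6)}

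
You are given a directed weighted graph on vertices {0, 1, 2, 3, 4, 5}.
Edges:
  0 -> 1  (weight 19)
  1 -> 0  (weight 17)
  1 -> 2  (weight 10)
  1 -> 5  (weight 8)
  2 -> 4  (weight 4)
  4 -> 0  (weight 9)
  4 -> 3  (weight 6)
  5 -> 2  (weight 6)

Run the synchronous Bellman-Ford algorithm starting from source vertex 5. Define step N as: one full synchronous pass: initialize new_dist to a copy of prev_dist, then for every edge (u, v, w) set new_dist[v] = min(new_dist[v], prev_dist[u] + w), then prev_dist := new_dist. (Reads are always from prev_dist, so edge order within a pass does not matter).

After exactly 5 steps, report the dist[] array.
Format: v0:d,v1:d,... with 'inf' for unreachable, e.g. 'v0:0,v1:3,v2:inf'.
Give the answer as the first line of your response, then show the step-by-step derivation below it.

v0:19,v1:38,v2:6,v3:16,v4:10,v5:0

step 1: dist = v0:inf,v1:inf,v2:6,v3:inf,v4:inf,v5:0
step 2: dist = v0:inf,v1:inf,v2:6,v3:inf,v4:10,v5:0
step 3: dist = v0:19,v1:inf,v2:6,v3:16,v4:10,v5:0
step 4: dist = v0:19,v1:38,v2:6,v3:16,v4:10,v5:0
step 5: dist = v0:19,v1:38,v2:6,v3:16,v4:10,v5:0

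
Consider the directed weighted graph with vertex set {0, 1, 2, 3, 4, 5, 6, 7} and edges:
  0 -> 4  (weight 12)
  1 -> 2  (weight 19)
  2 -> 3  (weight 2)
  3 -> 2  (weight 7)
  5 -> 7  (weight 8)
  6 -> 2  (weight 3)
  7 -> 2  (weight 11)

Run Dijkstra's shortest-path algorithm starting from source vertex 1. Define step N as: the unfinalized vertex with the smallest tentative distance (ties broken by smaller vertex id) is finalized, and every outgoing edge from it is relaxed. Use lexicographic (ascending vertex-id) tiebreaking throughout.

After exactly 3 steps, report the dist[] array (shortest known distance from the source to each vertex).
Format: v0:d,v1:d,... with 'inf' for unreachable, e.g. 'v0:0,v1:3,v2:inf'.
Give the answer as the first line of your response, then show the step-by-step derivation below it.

v0:inf,v1:0,v2:19,v3:21,v4:inf,v5:inf,v6:inf,v7:inf

step 1: dist = v0:inf,v1:0,v2:19,v3:inf,v4:inf,v5:inf,v6:inf,v7:inf
step 2: dist = v0:inf,v1:0,v2:19,v3:21,v4:inf,v5:inf,v6:inf,v7:inf
step 3: dist = v0:inf,v1:0,v2:19,v3:21,v4:inf,v5:inf,v6:inf,v7:inf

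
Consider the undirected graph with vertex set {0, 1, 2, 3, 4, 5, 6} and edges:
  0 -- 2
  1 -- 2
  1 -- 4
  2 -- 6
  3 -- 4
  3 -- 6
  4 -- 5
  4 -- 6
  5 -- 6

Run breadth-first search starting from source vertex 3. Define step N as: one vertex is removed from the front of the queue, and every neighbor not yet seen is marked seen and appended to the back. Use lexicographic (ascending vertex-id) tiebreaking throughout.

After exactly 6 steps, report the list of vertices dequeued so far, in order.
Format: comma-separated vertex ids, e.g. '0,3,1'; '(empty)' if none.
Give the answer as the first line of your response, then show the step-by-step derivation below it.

3,4,6,1,5,2

step 1: dequeue 3; queue=[4,6]; order=3
step 2: dequeue 4; queue=[6,1,5]; order=3,4
step 3: dequeue 6; queue=[1,5,2]; order=3,4,6
step 4: dequeue 1; queue=[5,2]; order=3,4,6,1
step 5: dequeue 5; queue=[2]; order=3,4,6,1,5
step 6: dequeue 2; queue=[0]; order=3,4,6,1,5,2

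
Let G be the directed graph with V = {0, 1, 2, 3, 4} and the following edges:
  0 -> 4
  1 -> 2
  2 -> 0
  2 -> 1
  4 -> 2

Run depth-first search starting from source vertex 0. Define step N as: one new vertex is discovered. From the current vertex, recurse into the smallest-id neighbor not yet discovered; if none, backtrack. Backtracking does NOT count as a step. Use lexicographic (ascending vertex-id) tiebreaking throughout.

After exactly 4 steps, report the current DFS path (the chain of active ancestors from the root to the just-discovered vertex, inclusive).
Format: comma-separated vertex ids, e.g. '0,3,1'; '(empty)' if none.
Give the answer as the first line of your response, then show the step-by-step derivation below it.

0,4,2,1

step 1: discover 0; path=0; order=0
step 2: discover 4; path=0>4; order=0,4
step 3: discover 2; path=0>4>2; order=0,4,2
step 4: discover 1; path=0>4>2>1; order=0,4,2,1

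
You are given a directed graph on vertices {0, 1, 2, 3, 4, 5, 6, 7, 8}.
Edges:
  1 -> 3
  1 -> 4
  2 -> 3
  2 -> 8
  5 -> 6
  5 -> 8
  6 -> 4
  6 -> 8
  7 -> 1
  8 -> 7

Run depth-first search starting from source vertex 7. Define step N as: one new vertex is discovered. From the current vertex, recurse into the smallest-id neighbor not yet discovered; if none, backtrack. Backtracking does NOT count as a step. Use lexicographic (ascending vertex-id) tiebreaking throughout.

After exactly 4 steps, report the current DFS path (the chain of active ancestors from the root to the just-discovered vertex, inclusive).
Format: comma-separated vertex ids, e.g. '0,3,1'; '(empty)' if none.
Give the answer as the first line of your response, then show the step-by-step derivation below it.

7,1,4

step 1: discover 7; path=7; order=7
step 2: discover 1; path=7>1; order=7,1
step 3: discover 3; path=7>1>3; order=7,1,3
step 4: discover 4; path=7>1>4; order=7,1,3,4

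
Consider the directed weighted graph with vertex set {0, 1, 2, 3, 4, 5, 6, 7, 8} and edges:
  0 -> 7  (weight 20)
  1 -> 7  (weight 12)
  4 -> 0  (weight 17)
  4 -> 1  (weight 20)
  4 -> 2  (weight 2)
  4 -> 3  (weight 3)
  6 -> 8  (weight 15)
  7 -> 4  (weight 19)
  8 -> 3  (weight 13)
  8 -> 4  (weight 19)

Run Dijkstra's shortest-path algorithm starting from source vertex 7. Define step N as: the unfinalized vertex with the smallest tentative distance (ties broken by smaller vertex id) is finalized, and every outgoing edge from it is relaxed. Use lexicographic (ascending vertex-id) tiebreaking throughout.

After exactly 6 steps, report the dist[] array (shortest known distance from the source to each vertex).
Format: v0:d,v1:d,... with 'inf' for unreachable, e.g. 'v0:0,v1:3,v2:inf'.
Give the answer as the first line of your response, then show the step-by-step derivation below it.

v0:36,v1:39,v2:21,v3:22,v4:19,v5:inf,v6:inf,v7:0,v8:inf

step 1: dist = v0:inf,v1:inf,v2:inf,v3:inf,v4:19,v5:inf,v6:inf,v7:0,v8:inf
step 2: dist = v0:36,v1:39,v2:21,v3:22,v4:19,v5:inf,v6:inf,v7:0,v8:inf
step 3: dist = v0:36,v1:39,v2:21,v3:22,v4:19,v5:inf,v6:inf,v7:0,v8:inf
step 4: dist = v0:36,v1:39,v2:21,v3:22,v4:19,v5:inf,v6:inf,v7:0,v8:inf
step 5: dist = v0:36,v1:39,v2:21,v3:22,v4:19,v5:inf,v6:inf,v7:0,v8:inf
step 6: dist = v0:36,v1:39,v2:21,v3:22,v4:19,v5:inf,v6:inf,v7:0,v8:inf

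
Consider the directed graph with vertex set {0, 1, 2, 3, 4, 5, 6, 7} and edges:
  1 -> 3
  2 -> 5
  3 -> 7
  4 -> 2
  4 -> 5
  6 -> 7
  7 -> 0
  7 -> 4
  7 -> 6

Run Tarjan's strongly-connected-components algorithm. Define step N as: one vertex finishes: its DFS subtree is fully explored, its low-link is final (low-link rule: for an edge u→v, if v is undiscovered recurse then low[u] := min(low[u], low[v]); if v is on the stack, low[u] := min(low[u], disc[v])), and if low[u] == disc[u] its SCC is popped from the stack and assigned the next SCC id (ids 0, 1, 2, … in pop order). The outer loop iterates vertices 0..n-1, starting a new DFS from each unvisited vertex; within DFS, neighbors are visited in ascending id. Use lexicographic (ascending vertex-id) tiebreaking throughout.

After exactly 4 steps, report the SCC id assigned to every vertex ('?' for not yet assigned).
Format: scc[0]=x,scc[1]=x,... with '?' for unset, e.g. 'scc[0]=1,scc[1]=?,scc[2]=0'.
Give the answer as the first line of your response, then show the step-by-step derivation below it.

scc[0]=0,scc[1]=?,scc[2]=2,scc[3]=?,scc[4]=3,scc[5]=1,scc[6]=?,scc[7]=?

step 1: low=(low[0]=0,low[1]=?,low[2]=?,low[3]=?,low[4]=?,low[5]=?,low[6]=?,low[7]=?); scc=(scc[0]=0,scc[1]=?,scc[2]=?,scc[3]=?,scc[4]=?,scc[5]=?,scc[6]=?,scc[7]=?)
step 2: low=(low[0]=0,low[1]=1,low[2]=5,low[3]=2,low[4]=4,low[5]=6,low[6]=?,low[7]=3); scc=(scc[0]=0,scc[1]=?,scc[2]=?,scc[3]=?,scc[4]=?,scc[5]=1,scc[6]=?,scc[7]=?)
step 3: low=(low[0]=0,low[1]=1,low[2]=5,low[3]=2,low[4]=4,low[5]=6,low[6]=?,low[7]=3); scc=(scc[0]=0,scc[1]=?,scc[2]=2,scc[3]=?,scc[4]=?,scc[5]=1,scc[6]=?,scc[7]=?)
step 4: low=(low[0]=0,low[1]=1,low[2]=5,low[3]=2,low[4]=4,low[5]=6,low[6]=?,low[7]=3); scc=(scc[0]=0,scc[1]=?,scc[2]=2,scc[3]=?,scc[4]=3,scc[5]=1,scc[6]=?,scc[7]=?)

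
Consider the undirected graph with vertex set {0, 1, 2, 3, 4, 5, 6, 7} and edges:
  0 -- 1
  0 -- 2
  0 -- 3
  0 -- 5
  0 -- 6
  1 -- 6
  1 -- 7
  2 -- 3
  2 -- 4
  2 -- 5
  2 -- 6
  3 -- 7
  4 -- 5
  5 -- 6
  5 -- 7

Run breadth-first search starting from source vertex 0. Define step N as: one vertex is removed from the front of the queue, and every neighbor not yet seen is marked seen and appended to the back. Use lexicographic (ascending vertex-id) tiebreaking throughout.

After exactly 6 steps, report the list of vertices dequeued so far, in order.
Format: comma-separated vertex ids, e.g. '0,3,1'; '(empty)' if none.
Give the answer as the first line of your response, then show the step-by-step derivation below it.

0,1,2,3,5,6

step 1: dequeue 0; queue=[1,2,3,5,6]; order=0
step 2: dequeue 1; queue=[2,3,5,6,7]; order=0,1
step 3: dequeue 2; queue=[3,5,6,7,4]; order=0,1,2
step 4: dequeue 3; queue=[5,6,7,4]; order=0,1,2,3
step 5: dequeue 5; queue=[6,7,4]; order=0,1,2,3,5
step 6: dequeue 6; queue=[7,4]; order=0,1,2,3,5,6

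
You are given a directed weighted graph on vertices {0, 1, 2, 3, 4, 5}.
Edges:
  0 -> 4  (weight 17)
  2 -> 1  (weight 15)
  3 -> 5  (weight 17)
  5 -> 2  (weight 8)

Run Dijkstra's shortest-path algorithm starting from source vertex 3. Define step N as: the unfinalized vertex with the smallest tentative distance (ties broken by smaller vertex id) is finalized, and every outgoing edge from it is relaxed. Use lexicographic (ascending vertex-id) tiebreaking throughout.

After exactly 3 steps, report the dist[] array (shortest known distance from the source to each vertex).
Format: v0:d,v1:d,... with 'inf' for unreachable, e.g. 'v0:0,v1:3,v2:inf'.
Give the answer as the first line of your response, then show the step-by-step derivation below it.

v0:inf,v1:40,v2:25,v3:0,v4:inf,v5:17

step 1: dist = v0:inf,v1:inf,v2:inf,v3:0,v4:inf,v5:17
step 2: dist = v0:inf,v1:inf,v2:25,v3:0,v4:inf,v5:17
step 3: dist = v0:inf,v1:40,v2:25,v3:0,v4:inf,v5:17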